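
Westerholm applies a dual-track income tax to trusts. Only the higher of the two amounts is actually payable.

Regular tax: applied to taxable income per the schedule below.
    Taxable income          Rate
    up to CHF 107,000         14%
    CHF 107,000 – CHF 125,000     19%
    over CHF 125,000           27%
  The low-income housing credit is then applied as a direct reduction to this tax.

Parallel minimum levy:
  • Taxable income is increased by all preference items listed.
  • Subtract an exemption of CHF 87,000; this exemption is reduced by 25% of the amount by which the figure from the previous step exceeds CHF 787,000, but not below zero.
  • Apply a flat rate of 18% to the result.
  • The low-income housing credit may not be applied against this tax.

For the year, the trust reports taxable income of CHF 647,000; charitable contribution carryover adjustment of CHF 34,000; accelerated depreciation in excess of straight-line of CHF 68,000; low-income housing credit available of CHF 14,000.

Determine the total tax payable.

CHF 145,340

Regular tax:
  CHF 107,000 × 14% = CHF 14,980
  CHF 18,000 × 19% = CHF 3,420
  CHF 522,000 × 27% = CHF 140,940
  → CHF 159,340
  Less low-income housing credit CHF 14,000 → CHF 145,340

Parallel minimum levy:
  Adjusted income: CHF 647,000 + CHF 34,000 + CHF 68,000 = CHF 749,000
  Exemption: CHF 749,000 ≤ CHF 787,000, so full CHF 87,000 applies
  Base: CHF 749,000 − CHF 87,000 = CHF 662,000
  CHF 662,000 × 18% = CHF 119,160

CHF 145,340 > CHF 119,160, so the regular tax governs.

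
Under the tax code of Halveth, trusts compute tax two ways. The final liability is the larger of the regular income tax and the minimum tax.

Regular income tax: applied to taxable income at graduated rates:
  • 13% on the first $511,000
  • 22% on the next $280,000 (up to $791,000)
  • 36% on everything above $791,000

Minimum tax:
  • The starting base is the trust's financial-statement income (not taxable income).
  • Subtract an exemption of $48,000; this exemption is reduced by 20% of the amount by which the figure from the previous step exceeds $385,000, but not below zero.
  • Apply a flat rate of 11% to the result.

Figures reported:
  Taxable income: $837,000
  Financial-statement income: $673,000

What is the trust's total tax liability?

$144,590

Regular income tax:
  $511,000 × 13% = $66,430
  $280,000 × 22% = $61,600
  $46,000 × 36% = $16,560
  → $144,590

Minimum tax:
  Base (financial-statement income): $673,000
  Exemption: 20% × ($673,000 − $385,000) = $57,600 ≥ $48,000, so the exemption is fully phased out
  Base: $673,000 − $0 = $673,000
  $673,000 × 11% = $74,030

$144,590 > $74,030, so the regular income tax governs.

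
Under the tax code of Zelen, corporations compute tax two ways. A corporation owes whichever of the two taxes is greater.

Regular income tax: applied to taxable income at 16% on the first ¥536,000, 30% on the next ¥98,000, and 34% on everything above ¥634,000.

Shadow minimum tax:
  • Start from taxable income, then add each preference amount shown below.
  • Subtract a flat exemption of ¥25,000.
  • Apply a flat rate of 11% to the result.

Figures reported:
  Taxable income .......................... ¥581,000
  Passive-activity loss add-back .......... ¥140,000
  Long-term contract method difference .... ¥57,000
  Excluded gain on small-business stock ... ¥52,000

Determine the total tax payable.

Shadow minimum tax:
  Adjusted income: ¥581,000 + ¥140,000 + ¥57,000 + ¥52,000 = ¥830,000
  Less exemption ¥25,000 → base ¥805,000
  ¥805,000 × 11% = ¥88,550

Regular income tax:
  ¥536,000 × 16% = ¥85,760
  ¥45,000 × 30% = ¥13,500
  → ¥99,260

¥99,260 > ¥88,550, so the regular income tax governs.

¥99,260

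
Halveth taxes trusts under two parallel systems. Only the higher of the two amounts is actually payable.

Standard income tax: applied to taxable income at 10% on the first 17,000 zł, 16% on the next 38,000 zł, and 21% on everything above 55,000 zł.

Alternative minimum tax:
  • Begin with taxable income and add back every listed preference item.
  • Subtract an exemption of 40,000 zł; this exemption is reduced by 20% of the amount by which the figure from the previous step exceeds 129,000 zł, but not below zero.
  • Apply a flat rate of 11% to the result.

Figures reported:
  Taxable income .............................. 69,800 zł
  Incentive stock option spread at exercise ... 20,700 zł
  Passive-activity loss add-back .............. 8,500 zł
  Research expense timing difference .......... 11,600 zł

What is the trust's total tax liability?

10,888 zł

Standard income tax:
  17,000 zł × 10% = 1,700 zł
  38,000 zł × 16% = 6,080 zł
  14,800 zł × 21% = 3,108 zł
  → 10,888 zł

Alternative minimum tax:
  Adjusted income: 69,800 zł + 20,700 zł + 8,500 zł + 11,600 zł = 110,600 zł
  Exemption: 110,600 zł ≤ 129,000 zł, so full 40,000 zł applies
  Base: 110,600 zł − 40,000 zł = 70,600 zł
  70,600 zł × 11% = 7,766 zł

10,888 zł > 7,766 zł, so the standard income tax governs.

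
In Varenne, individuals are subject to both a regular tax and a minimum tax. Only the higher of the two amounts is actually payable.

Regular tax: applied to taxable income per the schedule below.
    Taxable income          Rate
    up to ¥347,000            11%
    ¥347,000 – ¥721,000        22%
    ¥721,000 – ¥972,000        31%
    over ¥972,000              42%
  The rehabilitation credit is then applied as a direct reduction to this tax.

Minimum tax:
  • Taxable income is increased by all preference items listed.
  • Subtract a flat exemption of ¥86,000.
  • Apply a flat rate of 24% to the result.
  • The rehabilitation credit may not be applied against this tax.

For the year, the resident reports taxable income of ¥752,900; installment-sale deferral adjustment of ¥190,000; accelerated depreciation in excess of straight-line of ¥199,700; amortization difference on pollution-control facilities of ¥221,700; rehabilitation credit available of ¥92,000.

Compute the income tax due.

Regular tax:
  ¥347,000 × 11% = ¥38,170
  ¥374,000 × 22% = ¥82,280
  ¥31,900 × 31% = ¥9,889
  → ¥130,339
  Less rehabilitation credit ¥92,000 → ¥38,339

Minimum tax:
  Adjusted income: ¥752,900 + ¥190,000 + ¥199,700 + ¥221,700 = ¥1,364,300
  Less exemption ¥86,000 → base ¥1,278,300
  ¥1,278,300 × 24% = ¥306,792

¥306,792 > ¥38,339, so the minimum tax is the binding amount.

¥306,792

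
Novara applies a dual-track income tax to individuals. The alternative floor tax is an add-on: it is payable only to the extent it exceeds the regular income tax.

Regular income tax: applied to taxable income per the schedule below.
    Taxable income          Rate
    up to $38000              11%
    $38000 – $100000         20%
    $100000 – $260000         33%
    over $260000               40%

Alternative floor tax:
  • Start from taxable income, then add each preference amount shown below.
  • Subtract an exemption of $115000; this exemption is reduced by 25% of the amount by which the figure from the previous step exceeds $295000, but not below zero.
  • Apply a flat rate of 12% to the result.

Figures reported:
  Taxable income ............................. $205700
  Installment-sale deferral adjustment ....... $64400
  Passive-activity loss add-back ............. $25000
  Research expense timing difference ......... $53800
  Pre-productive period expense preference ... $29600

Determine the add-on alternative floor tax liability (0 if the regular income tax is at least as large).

$0

Regular income tax:
  $38000 × 11% = $4180
  $62000 × 20% = $12400
  $105700 × 33% = $34881
  → $51461

Alternative floor tax:
  Adjusted income: $205700 + $64400 + $25000 + $53800 + $29600 = $378500
  Exemption: $115000 − 25% × ($378500 − $295000) = $115000 − $20875 = $94125
  Base: $378500 − $94125 = $284375
  $284375 × 12% = $34125

$34125 ≤ $51461, so no add-on is due.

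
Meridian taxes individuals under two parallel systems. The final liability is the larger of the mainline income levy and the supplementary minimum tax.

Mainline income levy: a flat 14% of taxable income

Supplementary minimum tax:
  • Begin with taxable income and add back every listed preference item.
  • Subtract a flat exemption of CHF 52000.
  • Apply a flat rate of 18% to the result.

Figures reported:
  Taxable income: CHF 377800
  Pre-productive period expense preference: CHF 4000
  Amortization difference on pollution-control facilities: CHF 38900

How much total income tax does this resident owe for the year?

CHF 66366

Supplementary minimum tax:
  Adjusted income: CHF 377800 + CHF 4000 + CHF 38900 = CHF 420700
  Less exemption CHF 52000 → base CHF 368700
  CHF 368700 × 18% = CHF 66366

Mainline income levy:
  CHF 377800 × 14% = CHF 52892

CHF 66366 > CHF 52892, so the supplementary minimum tax is the binding amount.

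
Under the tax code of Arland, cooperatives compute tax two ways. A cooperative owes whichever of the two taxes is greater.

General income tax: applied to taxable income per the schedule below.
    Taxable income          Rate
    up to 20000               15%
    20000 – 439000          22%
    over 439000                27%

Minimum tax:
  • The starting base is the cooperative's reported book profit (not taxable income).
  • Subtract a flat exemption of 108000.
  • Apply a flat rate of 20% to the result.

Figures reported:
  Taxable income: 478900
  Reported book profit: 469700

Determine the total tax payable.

105953

Minimum tax:
  Base (reported book profit): 469700
  Less exemption 108000 → base 361700
  361700 × 20% = 72340

General income tax:
  20000 × 15% = 3000
  419000 × 22% = 92180
  39900 × 27% = 10773
  → 105953

105953 > 72340, so the general income tax governs.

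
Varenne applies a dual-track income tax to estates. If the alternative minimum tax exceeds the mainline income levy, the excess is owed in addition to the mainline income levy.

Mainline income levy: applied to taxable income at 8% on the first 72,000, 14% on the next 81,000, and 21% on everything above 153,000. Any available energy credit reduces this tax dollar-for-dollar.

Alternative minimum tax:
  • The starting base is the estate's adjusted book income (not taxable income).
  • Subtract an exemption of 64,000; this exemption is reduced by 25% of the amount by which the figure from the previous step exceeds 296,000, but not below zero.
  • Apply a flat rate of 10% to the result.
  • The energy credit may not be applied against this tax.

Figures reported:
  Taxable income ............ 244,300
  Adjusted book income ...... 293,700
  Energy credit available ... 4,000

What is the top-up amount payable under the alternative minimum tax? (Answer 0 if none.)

0

Alternative minimum tax:
  Base (adjusted book income): 293,700
  Exemption: 293,700 ≤ 296,000, so full 64,000 applies
  Base: 293,700 − 64,000 = 229,700
  229,700 × 10% = 22,970

Mainline income levy:
  72,000 × 8% = 5,760
  81,000 × 14% = 11,340
  91,300 × 21% = 19,173
  → 36,273
  Less energy credit 4,000 → 32,273

22,970 ≤ 32,273, so no add-on is due.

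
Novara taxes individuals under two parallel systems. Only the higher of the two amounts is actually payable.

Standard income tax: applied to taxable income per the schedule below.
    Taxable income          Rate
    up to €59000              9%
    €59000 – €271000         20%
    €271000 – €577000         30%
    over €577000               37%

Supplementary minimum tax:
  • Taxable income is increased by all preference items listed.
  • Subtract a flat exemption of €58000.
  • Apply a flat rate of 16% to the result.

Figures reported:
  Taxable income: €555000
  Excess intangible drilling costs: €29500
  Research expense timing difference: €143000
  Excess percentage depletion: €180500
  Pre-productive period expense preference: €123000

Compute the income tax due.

€155680

Supplementary minimum tax:
  Adjusted income: €555000 + €29500 + €143000 + €180500 + €123000 = €1031000
  Less exemption €58000 → base €973000
  €973000 × 16% = €155680

Standard income tax:
  €59000 × 9% = €5310
  €212000 × 20% = €42400
  €284000 × 30% = €85200
  → €132910

€155680 > €132910, so the supplementary minimum tax is the binding amount.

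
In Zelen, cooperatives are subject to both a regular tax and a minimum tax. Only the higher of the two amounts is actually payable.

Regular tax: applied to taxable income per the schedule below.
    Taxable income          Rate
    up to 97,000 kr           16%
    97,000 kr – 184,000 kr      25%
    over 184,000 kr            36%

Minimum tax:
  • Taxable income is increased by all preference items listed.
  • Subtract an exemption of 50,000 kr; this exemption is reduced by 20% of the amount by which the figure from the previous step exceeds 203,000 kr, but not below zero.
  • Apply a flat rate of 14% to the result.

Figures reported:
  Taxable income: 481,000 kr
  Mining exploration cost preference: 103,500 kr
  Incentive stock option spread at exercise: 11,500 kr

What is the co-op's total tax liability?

Minimum tax:
  Adjusted income: 481,000 kr + 103,500 kr + 11,500 kr = 596,000 kr
  Exemption: 20% × (596,000 kr − 203,000 kr) = 78,600 kr ≥ 50,000 kr, so the exemption is fully phased out
  Base: 596,000 kr − 0 kr = 596,000 kr
  596,000 kr × 14% = 83,440 kr

Regular tax:
  97,000 kr × 16% = 15,520 kr
  87,000 kr × 25% = 21,750 kr
  297,000 kr × 36% = 106,920 kr
  → 144,190 kr

144,190 kr > 83,440 kr, so the regular tax governs.

144,190 kr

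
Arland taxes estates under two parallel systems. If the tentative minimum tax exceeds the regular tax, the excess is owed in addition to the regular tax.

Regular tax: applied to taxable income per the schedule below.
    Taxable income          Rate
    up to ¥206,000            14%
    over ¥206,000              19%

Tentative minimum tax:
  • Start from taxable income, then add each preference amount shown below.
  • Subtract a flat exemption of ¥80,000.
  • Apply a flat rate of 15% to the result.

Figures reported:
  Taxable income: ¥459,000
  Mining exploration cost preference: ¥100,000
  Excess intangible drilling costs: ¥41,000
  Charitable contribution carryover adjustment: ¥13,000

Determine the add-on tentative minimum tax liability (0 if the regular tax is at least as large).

¥3,040

Tentative minimum tax:
  Adjusted income: ¥459,000 + ¥100,000 + ¥41,000 + ¥13,000 = ¥613,000
  Less exemption ¥80,000 → base ¥533,000
  ¥533,000 × 15% = ¥79,950

Regular tax:
  ¥206,000 × 14% = ¥28,840
  ¥253,000 × 19% = ¥48,070
  → ¥76,910

Excess of tentative minimum tax over regular tax: ¥79,950 − ¥76,910 = ¥3,040.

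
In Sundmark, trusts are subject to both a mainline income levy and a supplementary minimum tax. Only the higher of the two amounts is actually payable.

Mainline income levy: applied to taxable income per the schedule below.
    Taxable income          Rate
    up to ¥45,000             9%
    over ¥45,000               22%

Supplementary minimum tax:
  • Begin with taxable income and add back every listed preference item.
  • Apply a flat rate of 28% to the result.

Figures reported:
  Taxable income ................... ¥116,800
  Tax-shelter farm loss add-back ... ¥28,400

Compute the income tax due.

Supplementary minimum tax:
  Adjusted income: ¥116,800 + ¥28,400 = ¥145,200
  ¥145,200 × 28% = ¥40,656

Mainline income levy:
  ¥45,000 × 9% = ¥4,050
  ¥71,800 × 22% = ¥15,796
  → ¥19,846

¥40,656 > ¥19,846, so the supplementary minimum tax is the binding amount.

¥40,656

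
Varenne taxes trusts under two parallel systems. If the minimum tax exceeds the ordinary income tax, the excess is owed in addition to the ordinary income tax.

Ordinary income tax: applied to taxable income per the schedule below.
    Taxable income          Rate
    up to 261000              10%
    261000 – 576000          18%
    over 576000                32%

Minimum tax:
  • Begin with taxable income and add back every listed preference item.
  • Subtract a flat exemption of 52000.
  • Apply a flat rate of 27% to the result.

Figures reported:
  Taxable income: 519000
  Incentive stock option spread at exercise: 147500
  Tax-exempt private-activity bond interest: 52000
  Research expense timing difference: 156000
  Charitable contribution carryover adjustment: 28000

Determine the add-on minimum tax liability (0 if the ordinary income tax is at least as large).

157095

Minimum tax:
  Adjusted income: 519000 + 147500 + 52000 + 156000 + 28000 = 902500
  Less exemption 52000 → base 850500
  850500 × 27% = 229635

Ordinary income tax:
  261000 × 10% = 26100
  258000 × 18% = 46440
  → 72540

Excess of minimum tax over ordinary income tax: 229635 − 72540 = 157095.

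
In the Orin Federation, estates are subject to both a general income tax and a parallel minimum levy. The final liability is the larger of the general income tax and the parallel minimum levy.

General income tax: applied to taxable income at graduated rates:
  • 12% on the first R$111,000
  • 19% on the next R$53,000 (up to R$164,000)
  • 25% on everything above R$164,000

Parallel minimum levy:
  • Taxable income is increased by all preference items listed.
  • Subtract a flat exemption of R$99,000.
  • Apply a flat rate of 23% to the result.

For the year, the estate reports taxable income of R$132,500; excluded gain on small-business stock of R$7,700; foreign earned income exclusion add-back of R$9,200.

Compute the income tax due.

R$17,405

Parallel minimum levy:
  Adjusted income: R$132,500 + R$7,700 + R$9,200 = R$149,400
  Less exemption R$99,000 → base R$50,400
  R$50,400 × 23% = R$11,592

General income tax:
  R$111,000 × 12% = R$13,320
  R$21,500 × 19% = R$4,085
  → R$17,405

R$17,405 > R$11,592, so the general income tax governs.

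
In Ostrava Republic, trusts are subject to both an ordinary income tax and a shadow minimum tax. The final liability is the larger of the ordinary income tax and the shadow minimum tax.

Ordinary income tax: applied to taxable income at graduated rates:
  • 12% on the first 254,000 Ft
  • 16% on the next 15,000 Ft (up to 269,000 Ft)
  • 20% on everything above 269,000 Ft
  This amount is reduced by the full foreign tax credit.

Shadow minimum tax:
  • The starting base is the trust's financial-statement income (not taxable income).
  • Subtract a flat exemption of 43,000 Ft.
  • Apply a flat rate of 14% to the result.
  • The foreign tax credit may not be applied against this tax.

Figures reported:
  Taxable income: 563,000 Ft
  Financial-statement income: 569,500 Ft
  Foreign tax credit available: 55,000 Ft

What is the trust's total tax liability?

Ordinary income tax:
  254,000 Ft × 12% = 30,480 Ft
  15,000 Ft × 16% = 2,400 Ft
  294,000 Ft × 20% = 58,800 Ft
  → 91,680 Ft
  Less foreign tax credit 55,000 Ft → 36,680 Ft

Shadow minimum tax:
  Base (financial-statement income): 569,500 Ft
  Less exemption 43,000 Ft → base 526,500 Ft
  526,500 Ft × 14% = 73,710 Ft

73,710 Ft > 36,680 Ft, so the shadow minimum tax is the binding amount.

73,710 Ft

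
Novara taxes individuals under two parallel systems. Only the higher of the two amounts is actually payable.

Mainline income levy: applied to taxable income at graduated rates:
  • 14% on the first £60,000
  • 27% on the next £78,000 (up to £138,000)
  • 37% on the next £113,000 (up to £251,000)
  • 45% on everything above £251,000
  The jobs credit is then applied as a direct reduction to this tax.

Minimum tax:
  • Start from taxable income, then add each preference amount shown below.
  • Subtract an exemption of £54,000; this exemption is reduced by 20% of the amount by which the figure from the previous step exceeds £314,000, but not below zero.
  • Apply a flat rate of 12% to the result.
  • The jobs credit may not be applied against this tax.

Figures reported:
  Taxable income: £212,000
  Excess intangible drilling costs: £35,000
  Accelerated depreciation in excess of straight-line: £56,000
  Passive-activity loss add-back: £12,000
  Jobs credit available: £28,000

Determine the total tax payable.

Minimum tax:
  Adjusted income: £212,000 + £35,000 + £56,000 + £12,000 = £315,000
  Exemption: £54,000 − 20% × (£315,000 − £314,000) = £54,000 − £200 = £53,800
  Base: £315,000 − £53,800 = £261,200
  £261,200 × 12% = £31,344

Mainline income levy:
  £60,000 × 14% = £8,400
  £78,000 × 27% = £21,060
  £74,000 × 37% = £27,380
  → £56,840
  Less jobs credit £28,000 → £28,840

£31,344 > £28,840, so the minimum tax is the binding amount.

£31,344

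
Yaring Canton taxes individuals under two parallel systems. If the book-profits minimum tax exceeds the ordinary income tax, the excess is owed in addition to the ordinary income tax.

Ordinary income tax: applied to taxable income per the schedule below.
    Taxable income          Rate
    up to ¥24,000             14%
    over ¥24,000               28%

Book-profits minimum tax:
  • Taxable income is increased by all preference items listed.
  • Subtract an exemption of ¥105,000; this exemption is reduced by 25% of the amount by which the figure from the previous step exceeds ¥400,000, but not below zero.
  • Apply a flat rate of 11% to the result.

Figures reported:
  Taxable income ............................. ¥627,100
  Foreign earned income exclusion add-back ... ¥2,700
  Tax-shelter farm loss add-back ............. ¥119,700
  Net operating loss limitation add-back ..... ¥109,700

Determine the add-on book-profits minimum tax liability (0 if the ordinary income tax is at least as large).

Book-profits minimum tax:
  Adjusted income: ¥627,100 + ¥2,700 + ¥119,700 + ¥109,700 = ¥859,200
  Exemption: 25% × (¥859,200 − ¥400,000) = ¥114,800 ≥ ¥105,000, so the exemption is fully phased out
  Base: ¥859,200 − ¥0 = ¥859,200
  ¥859,200 × 11% = ¥94,512

Ordinary income tax:
  ¥24,000 × 14% = ¥3,360
  ¥603,100 × 28% = ¥168,868
  → ¥172,228

¥94,512 ≤ ¥172,228, so no add-on is due.

¥0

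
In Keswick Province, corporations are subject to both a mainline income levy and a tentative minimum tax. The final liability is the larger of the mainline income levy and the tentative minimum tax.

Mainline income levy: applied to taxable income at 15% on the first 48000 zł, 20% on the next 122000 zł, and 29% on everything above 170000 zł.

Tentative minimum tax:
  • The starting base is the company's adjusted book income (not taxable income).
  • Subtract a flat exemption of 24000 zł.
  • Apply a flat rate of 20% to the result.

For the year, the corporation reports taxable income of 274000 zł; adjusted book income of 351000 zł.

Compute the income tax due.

Mainline income levy:
  48000 zł × 15% = 7200 zł
  122000 zł × 20% = 24400 zł
  104000 zł × 29% = 30160 zł
  → 61760 zł

Tentative minimum tax:
  Base (adjusted book income): 351000 zł
  Less exemption 24000 zł → base 327000 zł
  327000 zł × 20% = 65400 zł

65400 zł > 61760 zł, so the tentative minimum tax is the binding amount.

65400 zł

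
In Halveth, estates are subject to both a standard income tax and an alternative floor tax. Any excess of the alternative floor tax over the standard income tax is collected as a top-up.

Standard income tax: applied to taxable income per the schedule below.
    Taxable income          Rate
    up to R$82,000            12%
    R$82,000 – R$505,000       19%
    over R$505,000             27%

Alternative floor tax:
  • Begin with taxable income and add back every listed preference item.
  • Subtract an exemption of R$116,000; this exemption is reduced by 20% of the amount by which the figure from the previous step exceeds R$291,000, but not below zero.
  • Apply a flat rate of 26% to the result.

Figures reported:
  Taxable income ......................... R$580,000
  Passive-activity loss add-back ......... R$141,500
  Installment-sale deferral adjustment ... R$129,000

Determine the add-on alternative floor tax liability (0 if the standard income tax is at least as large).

R$109,604

Alternative floor tax:
  Adjusted income: R$580,000 + R$141,500 + R$129,000 = R$850,500
  Exemption: R$116,000 − 20% × (R$850,500 − R$291,000) = R$116,000 − R$111,900 = R$4,100
  Base: R$850,500 − R$4,100 = R$846,400
  R$846,400 × 26% = R$220,064

Standard income tax:
  R$82,000 × 12% = R$9,840
  R$423,000 × 19% = R$80,370
  R$75,000 × 27% = R$20,250
  → R$110,460

Excess of alternative floor tax over standard income tax: R$220,064 − R$110,460 = R$109,604.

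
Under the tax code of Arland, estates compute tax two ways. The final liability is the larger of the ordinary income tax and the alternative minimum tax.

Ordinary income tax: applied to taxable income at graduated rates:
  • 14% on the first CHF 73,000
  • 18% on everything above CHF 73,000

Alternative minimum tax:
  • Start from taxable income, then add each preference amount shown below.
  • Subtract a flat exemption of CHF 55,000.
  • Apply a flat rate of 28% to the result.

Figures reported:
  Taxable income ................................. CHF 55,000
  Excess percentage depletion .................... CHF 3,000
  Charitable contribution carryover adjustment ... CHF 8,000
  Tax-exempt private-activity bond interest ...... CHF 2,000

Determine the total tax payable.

CHF 7,700

Ordinary income tax:
  CHF 55,000 × 14% = CHF 7,700

Alternative minimum tax:
  Adjusted income: CHF 55,000 + CHF 3,000 + CHF 8,000 + CHF 2,000 = CHF 68,000
  Less exemption CHF 55,000 → base CHF 13,000
  CHF 13,000 × 28% = CHF 3,640

CHF 7,700 > CHF 3,640, so the ordinary income tax governs.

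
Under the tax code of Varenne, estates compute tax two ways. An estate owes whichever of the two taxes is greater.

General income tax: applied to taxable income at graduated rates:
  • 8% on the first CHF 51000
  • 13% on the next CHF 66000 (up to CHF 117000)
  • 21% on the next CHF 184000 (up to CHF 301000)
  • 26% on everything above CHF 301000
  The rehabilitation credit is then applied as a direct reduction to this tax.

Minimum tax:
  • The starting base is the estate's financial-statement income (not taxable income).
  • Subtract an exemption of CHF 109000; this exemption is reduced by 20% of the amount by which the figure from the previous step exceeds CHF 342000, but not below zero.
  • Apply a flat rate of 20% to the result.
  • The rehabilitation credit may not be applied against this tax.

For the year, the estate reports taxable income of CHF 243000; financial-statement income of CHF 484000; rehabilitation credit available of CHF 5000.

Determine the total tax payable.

Minimum tax:
  Base (financial-statement income): CHF 484000
  Exemption: CHF 109000 − 20% × (CHF 484000 − CHF 342000) = CHF 109000 − CHF 28400 = CHF 80600
  Base: CHF 484000 − CHF 80600 = CHF 403400
  CHF 403400 × 20% = CHF 80680

General income tax:
  CHF 51000 × 8% = CHF 4080
  CHF 66000 × 13% = CHF 8580
  CHF 126000 × 21% = CHF 26460
  → CHF 39120
  Less rehabilitation credit CHF 5000 → CHF 34120

CHF 80680 > CHF 34120, so the minimum tax is the binding amount.

CHF 80680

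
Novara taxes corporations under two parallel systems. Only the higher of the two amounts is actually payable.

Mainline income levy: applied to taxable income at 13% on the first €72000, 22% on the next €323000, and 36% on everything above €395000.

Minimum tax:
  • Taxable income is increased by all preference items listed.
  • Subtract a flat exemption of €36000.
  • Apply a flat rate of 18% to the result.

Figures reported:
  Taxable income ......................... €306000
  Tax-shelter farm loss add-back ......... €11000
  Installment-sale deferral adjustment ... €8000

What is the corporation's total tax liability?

Minimum tax:
  Adjusted income: €306000 + €11000 + €8000 = €325000
  Less exemption €36000 → base €289000
  €289000 × 18% = €52020

Mainline income levy:
  €72000 × 13% = €9360
  €234000 × 22% = €51480
  → €60840

€60840 > €52020, so the mainline income levy governs.

€60840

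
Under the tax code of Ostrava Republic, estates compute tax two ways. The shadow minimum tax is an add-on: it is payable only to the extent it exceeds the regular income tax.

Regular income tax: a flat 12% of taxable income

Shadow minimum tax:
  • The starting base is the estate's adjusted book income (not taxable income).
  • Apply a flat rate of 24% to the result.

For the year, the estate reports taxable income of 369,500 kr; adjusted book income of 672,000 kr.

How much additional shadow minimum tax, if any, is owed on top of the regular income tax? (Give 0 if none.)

116,940 kr

Regular income tax:
  369,500 kr × 12% = 44,340 kr

Shadow minimum tax:
  Base (adjusted book income): 672,000 kr
  672,000 kr × 24% = 161,280 kr

Excess of shadow minimum tax over regular income tax: 161,280 kr − 44,340 kr = 116,940 kr.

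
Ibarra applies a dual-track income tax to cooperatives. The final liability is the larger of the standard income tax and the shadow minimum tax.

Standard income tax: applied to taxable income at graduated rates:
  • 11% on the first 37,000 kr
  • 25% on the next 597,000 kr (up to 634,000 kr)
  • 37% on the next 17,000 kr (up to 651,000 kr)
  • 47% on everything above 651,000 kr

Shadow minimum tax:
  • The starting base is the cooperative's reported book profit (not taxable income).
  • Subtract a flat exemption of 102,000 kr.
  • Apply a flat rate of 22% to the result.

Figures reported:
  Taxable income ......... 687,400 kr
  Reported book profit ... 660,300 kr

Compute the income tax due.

Shadow minimum tax:
  Base (reported book profit): 660,300 kr
  Less exemption 102,000 kr → base 558,300 kr
  558,300 kr × 22% = 122,826 kr

Standard income tax:
  37,000 kr × 11% = 4,070 kr
  597,000 kr × 25% = 149,250 kr
  17,000 kr × 37% = 6,290 kr
  36,400 kr × 47% = 17,108 kr
  → 176,718 kr

176,718 kr > 122,826 kr, so the standard income tax governs.

176,718 kr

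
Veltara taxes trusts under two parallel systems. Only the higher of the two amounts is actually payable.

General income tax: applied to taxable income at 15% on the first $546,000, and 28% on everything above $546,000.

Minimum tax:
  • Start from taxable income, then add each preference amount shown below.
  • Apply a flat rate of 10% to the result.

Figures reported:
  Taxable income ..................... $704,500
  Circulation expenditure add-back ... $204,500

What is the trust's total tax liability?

$126,280

Minimum tax:
  Adjusted income: $704,500 + $204,500 = $909,000
  $909,000 × 10% = $90,900

General income tax:
  $546,000 × 15% = $81,900
  $158,500 × 28% = $44,380
  → $126,280

$126,280 > $90,900, so the general income tax governs.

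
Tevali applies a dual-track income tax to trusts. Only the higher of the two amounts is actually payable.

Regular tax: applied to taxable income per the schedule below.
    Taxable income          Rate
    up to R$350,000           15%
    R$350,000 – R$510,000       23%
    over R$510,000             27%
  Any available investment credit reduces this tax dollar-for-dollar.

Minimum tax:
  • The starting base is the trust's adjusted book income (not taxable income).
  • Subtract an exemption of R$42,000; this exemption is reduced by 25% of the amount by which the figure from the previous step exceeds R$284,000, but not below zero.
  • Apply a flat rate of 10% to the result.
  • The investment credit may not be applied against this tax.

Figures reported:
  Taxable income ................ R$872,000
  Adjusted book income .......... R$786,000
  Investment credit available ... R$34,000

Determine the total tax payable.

Regular tax:
  R$350,000 × 15% = R$52,500
  R$160,000 × 23% = R$36,800
  R$362,000 × 27% = R$97,740
  → R$187,040
  Less investment credit R$34,000 → R$153,040

Minimum tax:
  Base (adjusted book income): R$786,000
  Exemption: 25% × (R$786,000 − R$284,000) = R$125,500 ≥ R$42,000, so the exemption is fully phased out
  Base: R$786,000 − R$0 = R$786,000
  R$786,000 × 10% = R$78,600

R$153,040 > R$78,600, so the regular tax governs.

R$153,040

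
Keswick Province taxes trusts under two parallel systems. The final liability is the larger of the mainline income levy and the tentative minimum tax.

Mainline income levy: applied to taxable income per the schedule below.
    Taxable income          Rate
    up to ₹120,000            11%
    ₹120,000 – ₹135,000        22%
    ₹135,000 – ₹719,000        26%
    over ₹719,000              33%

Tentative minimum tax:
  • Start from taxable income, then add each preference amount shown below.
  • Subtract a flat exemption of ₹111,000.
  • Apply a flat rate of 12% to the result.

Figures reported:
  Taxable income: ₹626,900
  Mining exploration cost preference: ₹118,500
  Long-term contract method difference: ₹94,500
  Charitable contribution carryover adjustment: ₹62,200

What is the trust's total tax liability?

₹144,394

Mainline income levy:
  ₹120,000 × 11% = ₹13,200
  ₹15,000 × 22% = ₹3,300
  ₹491,900 × 26% = ₹127,894
  → ₹144,394

Tentative minimum tax:
  Adjusted income: ₹626,900 + ₹118,500 + ₹94,500 + ₹62,200 = ₹902,100
  Less exemption ₹111,000 → base ₹791,100
  ₹791,100 × 12% = ₹94,932

₹144,394 > ₹94,932, so the mainline income levy governs.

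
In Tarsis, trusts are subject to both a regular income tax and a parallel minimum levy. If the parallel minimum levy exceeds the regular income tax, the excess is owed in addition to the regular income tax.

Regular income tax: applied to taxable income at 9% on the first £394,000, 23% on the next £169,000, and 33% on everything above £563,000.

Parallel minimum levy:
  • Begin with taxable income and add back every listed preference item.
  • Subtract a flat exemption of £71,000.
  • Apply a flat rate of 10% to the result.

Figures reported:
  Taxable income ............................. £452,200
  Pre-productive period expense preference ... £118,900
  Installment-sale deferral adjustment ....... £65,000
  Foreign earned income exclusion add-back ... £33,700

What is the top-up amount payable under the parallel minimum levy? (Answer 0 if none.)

Parallel minimum levy:
  Adjusted income: £452,200 + £118,900 + £65,000 + £33,700 = £669,800
  Less exemption £71,000 → base £598,800
  £598,800 × 10% = £59,880

Regular income tax:
  £394,000 × 9% = £35,460
  £58,200 × 23% = £13,386
  → £48,846

Excess of parallel minimum levy over regular income tax: £59,880 − £48,846 = £11,034.

£11,034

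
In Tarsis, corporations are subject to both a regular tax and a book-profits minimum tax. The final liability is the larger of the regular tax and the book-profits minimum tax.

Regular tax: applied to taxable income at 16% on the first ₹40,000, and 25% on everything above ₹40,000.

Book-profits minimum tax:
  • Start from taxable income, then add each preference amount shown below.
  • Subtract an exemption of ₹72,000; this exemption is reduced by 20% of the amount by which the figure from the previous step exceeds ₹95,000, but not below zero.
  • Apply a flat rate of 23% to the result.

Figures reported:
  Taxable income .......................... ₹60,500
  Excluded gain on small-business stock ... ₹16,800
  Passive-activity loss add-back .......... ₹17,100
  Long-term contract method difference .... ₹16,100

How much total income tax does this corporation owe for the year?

Regular tax:
  ₹40,000 × 16% = ₹6,400
  ₹20,500 × 25% = ₹5,125
  → ₹11,525

Book-profits minimum tax:
  Adjusted income: ₹60,500 + ₹16,800 + ₹17,100 + ₹16,100 = ₹110,500
  Exemption: ₹72,000 − 20% × (₹110,500 − ₹95,000) = ₹72,000 − ₹3,100 = ₹68,900
  Base: ₹110,500 − ₹68,900 = ₹41,600
  ₹41,600 × 23% = ₹9,568

₹11,525 > ₹9,568, so the regular tax governs.

₹11,525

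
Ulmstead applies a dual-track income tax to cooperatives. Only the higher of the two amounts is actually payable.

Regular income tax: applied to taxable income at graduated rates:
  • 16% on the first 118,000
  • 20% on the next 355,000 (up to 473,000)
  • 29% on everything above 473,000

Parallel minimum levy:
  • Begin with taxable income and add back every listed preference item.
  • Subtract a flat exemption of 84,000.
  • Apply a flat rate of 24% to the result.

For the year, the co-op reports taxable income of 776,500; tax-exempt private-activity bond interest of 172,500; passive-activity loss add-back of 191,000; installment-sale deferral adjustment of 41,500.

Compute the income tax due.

263,400

Regular income tax:
  118,000 × 16% = 18,880
  355,000 × 20% = 71,000
  303,500 × 29% = 88,015
  → 177,895

Parallel minimum levy:
  Adjusted income: 776,500 + 172,500 + 191,000 + 41,500 = 1,181,500
  Less exemption 84,000 → base 1,097,500
  1,097,500 × 24% = 263,400

263,400 > 177,895, so the parallel minimum levy is the binding amount.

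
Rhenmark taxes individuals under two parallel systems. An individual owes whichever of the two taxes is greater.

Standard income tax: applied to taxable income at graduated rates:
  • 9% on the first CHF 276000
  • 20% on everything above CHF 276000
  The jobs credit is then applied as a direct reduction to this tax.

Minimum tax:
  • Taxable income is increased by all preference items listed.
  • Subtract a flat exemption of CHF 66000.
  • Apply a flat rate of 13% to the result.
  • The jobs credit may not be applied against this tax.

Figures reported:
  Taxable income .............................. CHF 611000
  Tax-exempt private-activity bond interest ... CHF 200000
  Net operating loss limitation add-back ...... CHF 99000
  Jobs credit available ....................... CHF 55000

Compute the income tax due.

Standard income tax:
  CHF 276000 × 9% = CHF 24840
  CHF 335000 × 20% = CHF 67000
  → CHF 91840
  Less jobs credit CHF 55000 → CHF 36840

Minimum tax:
  Adjusted income: CHF 611000 + CHF 200000 + CHF 99000 = CHF 910000
  Less exemption CHF 66000 → base CHF 844000
  CHF 844000 × 13% = CHF 109720

CHF 109720 > CHF 36840, so the minimum tax is the binding amount.

CHF 109720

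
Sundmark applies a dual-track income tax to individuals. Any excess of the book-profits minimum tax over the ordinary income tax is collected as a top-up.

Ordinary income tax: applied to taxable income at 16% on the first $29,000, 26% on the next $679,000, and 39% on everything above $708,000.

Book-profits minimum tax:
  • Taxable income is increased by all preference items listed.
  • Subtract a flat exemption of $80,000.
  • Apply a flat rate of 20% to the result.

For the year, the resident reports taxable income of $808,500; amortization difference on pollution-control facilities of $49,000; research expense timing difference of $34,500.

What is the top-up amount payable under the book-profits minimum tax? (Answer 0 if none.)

$0

Ordinary income tax:
  $29,000 × 16% = $4,640
  $679,000 × 26% = $176,540
  $100,500 × 39% = $39,195
  → $220,375

Book-profits minimum tax:
  Adjusted income: $808,500 + $49,000 + $34,500 = $892,000
  Less exemption $80,000 → base $812,000
  $812,000 × 20% = $162,400

$162,400 ≤ $220,375, so no add-on is due.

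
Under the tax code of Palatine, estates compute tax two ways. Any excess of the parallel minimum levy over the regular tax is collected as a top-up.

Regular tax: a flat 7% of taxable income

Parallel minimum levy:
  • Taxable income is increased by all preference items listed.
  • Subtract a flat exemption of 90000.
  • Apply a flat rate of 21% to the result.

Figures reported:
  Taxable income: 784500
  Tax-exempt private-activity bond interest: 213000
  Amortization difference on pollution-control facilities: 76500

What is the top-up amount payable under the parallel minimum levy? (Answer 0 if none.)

151725

Parallel minimum levy:
  Adjusted income: 784500 + 213000 + 76500 = 1074000
  Less exemption 90000 → base 984000
  984000 × 21% = 206640

Regular tax:
  784500 × 7% = 54915

Excess of parallel minimum levy over regular tax: 206640 − 54915 = 151725.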